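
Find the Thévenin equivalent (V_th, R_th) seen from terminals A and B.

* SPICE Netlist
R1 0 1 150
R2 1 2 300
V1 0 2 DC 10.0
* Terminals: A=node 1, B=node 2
Step 1 — V_th is the open-circuit voltage V_A - V_B (nothing connected across the terminals).
Nodal analysis, taking node 2 as the 0 V reference.
Source V1 fixes V_0 = 10 V.
KCL at each unknown node (sum of currents leaving = 0; resistances in Ω):
  Node 1: (V_1 - 10)/150 + (V_1 - 0)/300 = 0
Collecting terms: 0.01 × V_1 = 0.06667  =>  V_1 = 6.667 V
V_th = V_1 - V_2 = 6.667 - 0 = 6.667 V
Step 2 — R_th: zero the source — replace V1 by a short circuit (node 2 merges into node 0) — and find the resistance seen between A (node 1) and B (node 0).
Reduce the network between node 1 (A) and node 0 (B) by series/parallel combination:
  Rp1 = R1 ‖ R2 (parallel, both between nodes 0 and 1) = 1/(1/150 + 1/300) = 100 Ω
R_th = 100 Ω

Final answer: V_th = 6.667 V, R_th = 100 Ω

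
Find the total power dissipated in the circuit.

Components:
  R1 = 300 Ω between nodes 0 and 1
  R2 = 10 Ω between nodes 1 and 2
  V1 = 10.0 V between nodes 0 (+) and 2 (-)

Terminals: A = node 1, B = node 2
Nodal analysis, taking node 2 as the 0 V reference.
Source V1 fixes V_0 = 10 V.
KCL at each unknown node (sum of currents leaving = 0; resistances in Ω):
  Node 1: (V_1 - 10)/300 + (V_1 - 0)/10 = 0
Collecting terms: 0.1033 × V_1 = 0.03333  =>  V_1 = 0.3226 V
Power in each resistor, P = (ΔV)²/R:
  P_R1 = (10 - 0.3226)²/300 = 0.3122 W
  P_R2 = (0.3226 - 0)²/10 = 0.01041 W
P_total = P_R1 + P_R2 = 0.3226 W

Final answer: 0.3226 W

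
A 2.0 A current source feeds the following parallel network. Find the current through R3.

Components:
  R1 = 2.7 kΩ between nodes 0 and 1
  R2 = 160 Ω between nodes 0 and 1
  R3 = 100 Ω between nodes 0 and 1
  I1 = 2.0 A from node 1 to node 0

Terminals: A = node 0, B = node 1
All resistors sit directly between nodes 0 and 1, so they are in parallel and share one voltage V; the full source current 2 A splits among them.
1/R_par = 1/2700 + 1/160 + 1/100 = 0.01662 S  =>  R_par = 60.17 Ω
V = I × R_par = 2 × 60.17 = 120.3 V
I_R3 = V/R3 = 120.3/100 = 1.203 A

Final answer: 1.203 A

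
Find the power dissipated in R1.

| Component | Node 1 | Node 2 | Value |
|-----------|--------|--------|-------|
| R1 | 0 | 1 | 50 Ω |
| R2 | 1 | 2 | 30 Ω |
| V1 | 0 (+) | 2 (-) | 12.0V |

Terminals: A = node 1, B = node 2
Nodal analysis, taking node 2 as the 0 V reference.
Source V1 fixes V_0 = 12 V.
KCL at each unknown node (sum of currents leaving = 0; resistances in Ω):
  Node 1: (V_1 - 12)/50 + (V_1 - 0)/30 = 0
Collecting terms: 0.05333 × V_1 = 0.24  =>  V_1 = 4.5 V
I_R1 = (V_0 - V_1)/R1 = (12 - 4.5)/50 = 0.15 A
P_R1 = I_R1² × R1 = (0.15)² × 50 = 1.125 W

Final answer: 1.125 W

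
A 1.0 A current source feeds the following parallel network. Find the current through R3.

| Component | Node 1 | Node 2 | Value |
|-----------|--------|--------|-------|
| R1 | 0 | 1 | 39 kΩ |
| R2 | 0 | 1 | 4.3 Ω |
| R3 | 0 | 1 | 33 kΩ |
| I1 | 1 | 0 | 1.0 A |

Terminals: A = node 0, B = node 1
All resistors sit directly between nodes 0 and 1, so they are in parallel and share one voltage V; the full source current 1 A splits among them.
1/R_par = 1/39000 + 1/4.3 + 1/33000 = 0.2326 S  =>  R_par = 4.299 Ω
V = I × R_par = 1 × 4.299 = 4.299 V
I_R3 = V/R3 = 4.299/33000 = 0.0001303 A

Final answer: 0.0001303 A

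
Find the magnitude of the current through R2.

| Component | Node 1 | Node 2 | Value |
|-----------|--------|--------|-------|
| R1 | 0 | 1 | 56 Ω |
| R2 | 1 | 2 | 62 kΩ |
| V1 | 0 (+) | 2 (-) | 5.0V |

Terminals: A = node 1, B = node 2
Nodal analysis, taking node 2 as the 0 V reference.
Source V1 fixes V_0 = 5 V.
KCL at each unknown node (sum of currents leaving = 0; resistances in Ω):
  Node 1: (V_1 - 5)/56 + (V_1 - 0)/62000 = 0
Collecting terms: 0.01787 × V_1 = 0.08929  =>  V_1 = 4.995 V
I_R2 = (V_1 - V_2)/R2 = (4.995 - 0)/62000 = 0.00008057 A
|I_R2| = 0.00008057 A

Final answer: |I_R2| = 8.057e-05 A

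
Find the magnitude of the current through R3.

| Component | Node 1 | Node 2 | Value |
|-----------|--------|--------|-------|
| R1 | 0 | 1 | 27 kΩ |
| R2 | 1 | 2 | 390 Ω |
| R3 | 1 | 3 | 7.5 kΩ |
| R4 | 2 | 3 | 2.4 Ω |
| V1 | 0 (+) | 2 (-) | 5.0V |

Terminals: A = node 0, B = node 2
Nodal analysis, taking node 2 as the 0 V reference.
Source V1 fixes V_0 = 5 V.
KCL at each unknown node (sum of currents leaving = 0; resistances in Ω):
  Node 1: (V_1 - 5)/27000 + (V_1 - 0)/390 + (V_1 - V_3)/7500 = 0
  Node 3: (V_3 - V_1)/7500 + (V_3 - 0)/2.4 = 0
Collecting terms (coefficients in siemens):
  0.002734·V_1 - 0.0001333·V_3 = 0.0001852
  0.4168·V_3 - 0.0001333·V_1 = 0
Determinant D = (0.002734)(0.4168) - (-0.0001333)(-0.0001333) = 0.00114
V_1 = [(0.0001852)(0.4168) - (-0.0001333)(0)]/D = 0.06772 V
V_3 = [(0.002734)(0) - (0.0001852)(-0.0001333)]/D = 0.00002166 V
I_R3 = (V_1 - V_3)/R3 = (0.06772 - 0.00002166)/7500 = 0.000009027 A
|I_R3| = 0.000009027 A

Final answer: |I_R3| = 9.027e-06 A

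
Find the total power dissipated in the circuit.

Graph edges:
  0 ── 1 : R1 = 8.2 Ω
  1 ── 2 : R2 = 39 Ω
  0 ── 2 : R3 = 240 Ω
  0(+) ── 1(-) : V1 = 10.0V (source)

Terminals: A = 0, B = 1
Nodal analysis, taking node 1 as the 0 V reference.
Source V1 fixes V_0 = 10 V.
KCL at each unknown node (sum of currents leaving = 0; resistances in Ω):
  Node 2: (V_2 - 0)/39 + (V_2 - 10)/240 = 0
Collecting terms: 0.02981 × V_2 = 0.04167  =>  V_2 = 1.398 V
Power in each resistor, P = (ΔV)²/R:
  P_R1 = (10 - 0)²/8.2 = 12.2 W
  P_R2 = (0 - 1.398)²/39 = 0.0501 W
  P_R3 = (10 - 1.398)²/240 = 0.3083 W
P_total = P_R1 + P_R2 + P_R3 = 12.55 W

Final answer: 12.55 W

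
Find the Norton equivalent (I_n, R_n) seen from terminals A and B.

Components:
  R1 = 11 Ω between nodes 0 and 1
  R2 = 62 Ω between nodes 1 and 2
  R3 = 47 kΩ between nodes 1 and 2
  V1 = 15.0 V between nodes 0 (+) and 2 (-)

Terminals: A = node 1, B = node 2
Find the Thévenin equivalent first; then I_n = V_th/R_th and R_n = R_th.
Step 1 — V_th is the open-circuit voltage V_A - V_B (nothing connected across the terminals).
Nodal analysis, taking node 2 as the 0 V reference.
Source V1 fixes V_0 = 15 V.
KCL at each unknown node (sum of currents leaving = 0; resistances in Ω):
  Node 1: (V_1 - 15)/11 + (V_1 - 0)/62 + (V_1 - 0)/47000 = 0
Collecting terms: 0.1071 × V_1 = 1.364  =>  V_1 = 12.74 V
V_th = V_1 - V_2 = 12.74 - 0 = 12.74 V
Step 2 — R_th: zero the source — replace V1 by a short circuit (node 2 merges into node 0) — and find the resistance seen between A (node 1) and B (node 0).
Reduce the network between node 1 (A) and node 0 (B) by series/parallel combination:
  Rp1 = R1 ‖ R2 ‖ R3 (parallel, all between nodes 0 and 1) = 1/(1/11 + 1/62 + 1/47000) = 9.341 Ω
R_th = 9.341 Ω
I_n = V_th/R_th = 12.74/9.341 = 1.364 A, and R_n = R_th = 9.341 Ω

Final answer: I_n = 1.364 A, R_n = 9.341 Ω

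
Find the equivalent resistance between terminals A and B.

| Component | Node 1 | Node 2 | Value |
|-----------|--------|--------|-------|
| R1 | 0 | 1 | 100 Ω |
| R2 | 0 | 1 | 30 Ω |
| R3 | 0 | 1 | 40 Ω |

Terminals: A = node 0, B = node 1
Reduce the network between node 0 (A) and node 1 (B) by series/parallel combination:
  Rp1 = R1 ‖ R2 ‖ R3 (parallel, all between nodes 0 and 1) = 1/(1/100 + 1/30 + 1/40) = 14.63 Ω
R_eq = 14.63 Ω

Final answer: 14.63 Ω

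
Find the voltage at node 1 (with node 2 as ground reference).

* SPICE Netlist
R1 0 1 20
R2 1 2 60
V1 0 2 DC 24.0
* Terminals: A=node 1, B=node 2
Nodal analysis, taking node 2 as the 0 V reference.
Source V1 fixes V_0 = 24 V.
KCL at each unknown node (sum of currents leaving = 0; resistances in Ω):
  Node 1: (V_1 - 24)/20 + (V_1 - 0)/60 = 0
Collecting terms: 0.06667 × V_1 = 1.2  =>  V_1 = 18 V
The requested potential is V_1 = 18 V.

Final answer: V_1 = 18 V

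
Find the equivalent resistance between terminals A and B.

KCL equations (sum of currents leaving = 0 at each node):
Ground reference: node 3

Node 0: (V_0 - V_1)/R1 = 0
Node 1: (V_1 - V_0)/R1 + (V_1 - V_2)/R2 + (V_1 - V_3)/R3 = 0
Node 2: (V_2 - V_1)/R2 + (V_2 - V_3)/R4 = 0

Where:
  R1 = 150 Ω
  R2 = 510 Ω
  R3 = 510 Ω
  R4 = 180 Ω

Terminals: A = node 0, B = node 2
Reduce the network between node 0 (A) and node 2 (B) by series/parallel combination:
  Rs1 = R3 + R4 (series, joined only at node 3) = 510 + 180 = 690 Ω
  Rp1 = R2 ‖ Rs1 (parallel, both between nodes 1 and 2) = 1/(1/510 + 1/690) = 293.2 Ω
  Rs2 = R1 + Rp1 (series, joined only at node 1) = 150 + 293.2 = 443.2 Ω
R_eq = 443.2 Ω

Final answer: 443.2 Ω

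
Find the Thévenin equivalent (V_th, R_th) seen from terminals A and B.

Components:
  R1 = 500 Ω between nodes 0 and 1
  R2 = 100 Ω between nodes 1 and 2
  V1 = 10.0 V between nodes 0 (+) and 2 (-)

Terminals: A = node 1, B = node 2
Step 1 — V_th is the open-circuit voltage V_A - V_B (nothing connected across the terminals).
Nodal analysis, taking node 2 as the 0 V reference.
Source V1 fixes V_0 = 10 V.
KCL at each unknown node (sum of currents leaving = 0; resistances in Ω):
  Node 1: (V_1 - 10)/500 + (V_1 - 0)/100 = 0
Collecting terms: 0.012 × V_1 = 0.02  =>  V_1 = 1.667 V
V_th = V_1 - V_2 = 1.667 - 0 = 1.667 V
Step 2 — R_th: zero the source — replace V1 by a short circuit (node 2 merges into node 0) — and find the resistance seen between A (node 1) and B (node 0).
Reduce the network between node 1 (A) and node 0 (B) by series/parallel combination:
  Rp1 = R1 ‖ R2 (parallel, both between nodes 0 and 1) = 1/(1/500 + 1/100) = 83.33 Ω
R_th = 83.33 Ω

Final answer: V_th = 1.667 V, R_th = 83.33 Ω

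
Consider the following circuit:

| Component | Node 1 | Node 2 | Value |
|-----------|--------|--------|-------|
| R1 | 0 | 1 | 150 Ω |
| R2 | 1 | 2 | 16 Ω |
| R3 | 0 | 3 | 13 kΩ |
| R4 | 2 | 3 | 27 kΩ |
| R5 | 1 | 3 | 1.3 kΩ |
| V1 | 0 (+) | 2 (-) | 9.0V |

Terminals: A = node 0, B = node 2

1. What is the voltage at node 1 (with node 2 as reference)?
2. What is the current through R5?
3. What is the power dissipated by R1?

Nodal analysis, taking node 2 as the 0 V reference.
Source V1 fixes V_0 = 9 V.
KCL at each unknown node (sum of currents leaving = 0; resistances in Ω):
  Node 1: (V_1 - 9)/150 + (V_1 - 0)/16 + (V_1 - V_3)/1300 = 0
  Node 3: (V_3 - 9)/13000 + (V_3 - 0)/27000 + (V_3 - V_1)/1300 = 0
Collecting terms (coefficients in siemens):
  0.06994·V_1 - 0.0007692·V_3 = 0.06
  0.0008832·V_3 - 0.0007692·V_1 = 0.0006923
Determinant D = (0.06994)(0.0008832) - (-0.0007692)(-0.0007692) = 0.00006118
V_1 = [(0.06)(0.0008832) - (-0.0007692)(0.0006923)]/D = 0.8749 V
V_3 = [(0.06994)(0.0006923) - (0.06)(-0.0007692)]/D = 1.546 V
Part 1:
  Read off the nodal solution: V_1 = 0.8749 V
Part 2:
  I_R5 = (V_1 - V_3)/R5 = (0.8749 - 1.546)/1300 = -0.0005161 A
  Magnitude: I_R5 = 0.0005161 A
Part 3:
  I_R1 = (V_0 - V_1)/R1 = (9 - 0.8749)/150 = 0.05417 A
  P_R1 = I_R1² × R1 = (0.05417)² × 150 = 0.4401 W

Final answers:
1. V_1 = 0.8749 V
2. I_R5 = 0.0005161 A
3. P_R1 = 0.4401 W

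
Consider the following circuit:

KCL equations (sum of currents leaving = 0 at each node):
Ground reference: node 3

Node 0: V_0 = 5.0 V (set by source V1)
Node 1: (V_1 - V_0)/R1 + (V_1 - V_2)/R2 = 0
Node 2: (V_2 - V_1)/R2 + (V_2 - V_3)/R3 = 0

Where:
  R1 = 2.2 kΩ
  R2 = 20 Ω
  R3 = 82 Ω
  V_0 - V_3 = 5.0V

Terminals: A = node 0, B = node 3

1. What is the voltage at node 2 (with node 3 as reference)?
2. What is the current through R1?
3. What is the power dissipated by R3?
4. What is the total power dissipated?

Nodal analysis, taking node 3 as the 0 V reference.
Source V1 fixes V_0 = 5 V.
KCL at each unknown node (sum of currents leaving = 0; resistances in Ω):
  Node 1: (V_1 - 5)/2200 + (V_1 - V_2)/20 = 0
  Node 2: (V_2 - V_1)/20 + (V_2 - 0)/82 = 0
Collecting terms (coefficients in siemens):
  0.05045·V_1 - 0.05·V_2 = 0.002273
  0.0622·V_2 - 0.05·V_1 = 0
Determinant D = (0.05045)(0.0622) - (-0.05)(-0.05) = 0.000638
V_1 = [(0.002273)(0.0622) - (-0.05)(0)]/D = 0.2215 V
V_2 = [(0.05045)(0) - (0.002273)(-0.05)]/D = 0.1781 V
Part 1:
  Read off the nodal solution: V_2 = 0.1781 V
Part 2:
  I_R1 = (V_0 - V_1)/R1 = (5 - 0.2215)/2200 = 0.002172 A
  Magnitude: I_R1 = 0.002172 A
Part 3:
  I_R3 = (V_2 - V_3)/R3 = (0.1781 - 0)/82 = 0.002172 A
  P_R3 = I_R3² × R3 = (0.002172)² × 82 = 0.0003869 W
Part 4:
  Power in each resistor, P = (ΔV)²/R:
    P_R1 = (5 - 0.2215)²/2200 = 0.01038 W
    P_R2 = (0.2215 - 0.1781)²/20 = 0.00009435 W
    P_R3 = (0.1781 - 0)²/82 = 0.0003869 W
  P_total = P_R1 + P_R2 + P_R3 = 0.01086 W

Final answers:
1. V_2 = 0.1781 V
2. I_R1 = 0.002172 A
3. P_R3 = 0.0003869 W
4. P_total = 0.01086 W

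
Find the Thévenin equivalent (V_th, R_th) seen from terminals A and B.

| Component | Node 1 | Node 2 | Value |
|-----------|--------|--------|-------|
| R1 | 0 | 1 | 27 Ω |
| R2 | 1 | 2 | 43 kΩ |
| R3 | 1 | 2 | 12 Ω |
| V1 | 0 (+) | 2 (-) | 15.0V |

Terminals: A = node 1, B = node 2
Step 1 — V_th is the open-circuit voltage V_A - V_B (nothing connected across the terminals).
Nodal analysis, taking node 2 as the 0 V reference.
Source V1 fixes V_0 = 15 V.
KCL at each unknown node (sum of currents leaving = 0; resistances in Ω):
  Node 1: (V_1 - 15)/27 + (V_1 - 0)/43000 + (V_1 - 0)/12 = 0
Collecting terms: 0.1204 × V_1 = 0.5556  =>  V_1 = 4.614 V
V_th = V_1 - V_2 = 4.614 - 0 = 4.614 V
Step 2 — R_th: zero the source — replace V1 by a short circuit (node 2 merges into node 0) — and find the resistance seen between A (node 1) and B (node 0).
Reduce the network between node 1 (A) and node 0 (B) by series/parallel combination:
  Rp1 = R1 ‖ R2 ‖ R3 (parallel, all between nodes 0 and 1) = 1/(1/27 + 1/43000 + 1/12) = 8.306 Ω
R_th = 8.306 Ω

Final answer: V_th = 4.614 V, R_th = 8.306 Ω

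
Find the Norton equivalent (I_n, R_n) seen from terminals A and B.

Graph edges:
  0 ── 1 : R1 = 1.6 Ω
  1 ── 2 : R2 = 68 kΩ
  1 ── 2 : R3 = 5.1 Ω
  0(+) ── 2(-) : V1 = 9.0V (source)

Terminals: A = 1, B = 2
Find the Thévenin equivalent first; then I_n = V_th/R_th and R_n = R_th.
Step 1 — V_th is the open-circuit voltage V_A - V_B (nothing connected across the terminals).
Nodal analysis, taking node 2 as the 0 V reference.
Source V1 fixes V_0 = 9 V.
KCL at each unknown node (sum of currents leaving = 0; resistances in Ω):
  Node 1: (V_1 - 9)/1.6 + (V_1 - 0)/68000 + (V_1 - 0)/5.1 = 0
Collecting terms: 0.8211 × V_1 = 5.625  =>  V_1 = 6.851 V
V_th = V_1 - V_2 = 6.851 - 0 = 6.851 V
Step 2 — R_th: zero the source — replace V1 by a short circuit (node 2 merges into node 0) — and find the resistance seen between A (node 1) and B (node 0).
Reduce the network between node 1 (A) and node 0 (B) by series/parallel combination:
  Rp1 = R1 ‖ R2 ‖ R3 (parallel, all between nodes 0 and 1) = 1/(1/1.6 + 1/68000 + 1/5.1) = 1.218 Ω
R_th = 1.218 Ω
I_n = V_th/R_th = 6.851/1.218 = 5.625 A, and R_n = R_th = 1.218 Ω

Final answer: I_n = 5.625 A, R_n = 1.218 Ω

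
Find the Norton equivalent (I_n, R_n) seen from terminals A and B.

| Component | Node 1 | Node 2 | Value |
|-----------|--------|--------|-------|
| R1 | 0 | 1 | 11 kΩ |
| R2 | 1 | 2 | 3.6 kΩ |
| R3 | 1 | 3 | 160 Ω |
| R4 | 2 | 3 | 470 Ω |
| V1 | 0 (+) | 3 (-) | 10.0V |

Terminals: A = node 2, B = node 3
Find the Thévenin equivalent first; then I_n = V_th/R_th and R_n = R_th.
Step 1 — V_th is the open-circuit voltage V_A - V_B (nothing connected across the terminals).
Nodal analysis, taking node 3 as the 0 V reference.
Source V1 fixes V_0 = 10 V.
KCL at each unknown node (sum of currents leaving = 0; resistances in Ω):
  Node 1: (V_1 - 10)/11000 + (V_1 - V_2)/3600 + (V_1 - 0)/160 = 0
  Node 2: (V_2 - V_1)/3600 + (V_2 - 0)/470 = 0
Collecting terms (coefficients in siemens):
  0.006619·V_1 - 0.0002778·V_2 = 0.0009091
  0.002405·V_2 - 0.0002778·V_1 = 0
Determinant D = (0.006619)(0.002405) - (-0.0002778)(-0.0002778) = 0.00001584
V_1 = [(0.0009091)(0.002405) - (-0.0002778)(0)]/D = 0.138 V
V_2 = [(0.006619)(0) - (0.0009091)(-0.0002778)]/D = 0.01594 V
V_th = V_2 - V_3 = 0.01594 - 0 = 0.01594 V
Step 2 — R_th: zero the source — replace V1 by a short circuit (node 3 merges into node 0) — and find the resistance seen between A (node 2) and B (node 0).
Reduce the network between node 2 (A) and node 0 (B) by series/parallel combination:
  Rp1 = R1 ‖ R3 (parallel, both between nodes 0 and 1) = 1/(1/11000 + 1/160) = 157.7 Ω
  Rs1 = R2 + Rp1 (series, joined only at node 1) = 3600 + 157.7 = 3758 Ω
  Rp2 = R4 ‖ Rs1 (parallel, both between nodes 0 and 2) = 1/(1/470 + 1/3758) = 417.7 Ω
R_th = 417.7 Ω
I_n = V_th/R_th = 0.01594/417.7 = 0.00003815 A, and R_n = R_th = 417.7 Ω

Final answer: I_n = 3.815e-05 A, R_n = 417.7 Ω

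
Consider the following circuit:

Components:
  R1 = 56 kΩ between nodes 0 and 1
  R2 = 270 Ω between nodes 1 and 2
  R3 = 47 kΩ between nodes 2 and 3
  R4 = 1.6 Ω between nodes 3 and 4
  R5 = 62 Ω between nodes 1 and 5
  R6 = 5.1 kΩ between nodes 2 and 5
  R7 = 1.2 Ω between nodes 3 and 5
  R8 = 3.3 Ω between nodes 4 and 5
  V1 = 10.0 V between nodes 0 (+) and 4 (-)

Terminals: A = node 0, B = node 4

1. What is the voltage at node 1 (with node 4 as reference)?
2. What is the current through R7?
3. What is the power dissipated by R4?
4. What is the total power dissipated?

Nodal analysis, taking node 4 as the 0 V reference.
Source V1 fixes V_0 = 10 V.
KCL at each unknown node (sum of currents leaving = 0; resistances in Ω):
  Node 1: (V_1 - 10)/56000 + (V_1 - V_2)/270 + (V_1 - V_5)/62 = 0
  Node 2: (V_2 - V_1)/270 + (V_2 - V_3)/47000 + (V_2 - V_5)/5100 = 0
  Node 3: (V_3 - V_2)/47000 + (V_3 - 0)/1.6 + (V_3 - V_5)/1.2 = 0
  Node 5: (V_5 - V_1)/62 + (V_5 - V_2)/5100 + (V_5 - V_3)/1.2 + (V_5 - 0)/3.3 = 0
Collecting terms (coefficients in siemens):
  0.01985·V_1 - 0.003704·V_2 - 0.01613·V_5 = 0.0001786
  0.003921·V_2 - 0.003704·V_1 - 0.00002128·V_3 - 0.0001961·V_5 = 0
  1.458·V_3 - 0.00002128·V_2 - 0.8333·V_5 = 0
  1.153·V_5 - 0.01613·V_1 - 0.0001961·V_2 - 0.8333·V_3 = 0
Solving these 4 simultaneous equations (Gaussian elimination) gives:
  V_1 = 0.01119 V, V_2 = 0.01058 V, V_3 = 0.0001545 V, V_5 = 0.00027 V
Part 1:
  Read off the nodal solution: V_1 = 0.01119 V
Part 2:
  I_R7 = (V_3 - V_5)/R7 = (0.0001545 - 0.00027)/1.2 = -0.00009632 A
  Magnitude: I_R7 = 0.00009632 A
Part 3:
  I_R4 = (V_3 - V_4)/R4 = (0.0001545 - 0)/1.6 = 0.00009654 A
  P_R4 = I_R4² × R4 = (0.00009654)² × 1.6 = 0.00000001491 W
Part 4:
  Power in each resistor, P = (ΔV)²/R:
    P_R1 = (10 - 0.01119)²/56000 = 0.001782 W
    P_R2 = (0.01119 - 0.01058)²/270 = 0.00000000136 W
    P_R3 = (0.01058 - 0.0001545)²/47000 = 0.000000002314 W
    P_R4 = (0.0001545 - 0)²/1.6 = 0.00000001491 W
    P_R5 = (0.01119 - 0.00027)²/62 = 0.000001923 W
    P_R6 = (0.01058 - 0.00027)²/5100 = 0.00000002086 W
    P_R7 = (0.0001545 - 0.00027)²/1.2 = 0.00000001113 W
    P_R8 = (0 - 0.00027)²/3.3 = 0.0000000221 W
  P_total = P_R1 + P_R2 + P_R3 + P_R4 + P_R5 + P_R6 + P_R7 + P_R8 = 0.001784 W

Final answers:
1. V_1 = 0.01119 V
2. I_R7 = 9.632e-05 A
3. P_R4 = 1.491e-08 W
4. P_total = 0.001784 W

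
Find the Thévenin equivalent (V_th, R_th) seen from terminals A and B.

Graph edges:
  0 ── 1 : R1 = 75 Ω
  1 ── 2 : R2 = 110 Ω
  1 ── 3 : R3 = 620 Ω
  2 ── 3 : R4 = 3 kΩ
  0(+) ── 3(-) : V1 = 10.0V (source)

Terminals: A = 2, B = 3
Step 1 — V_th is the open-circuit voltage V_A - V_B (nothing connected across the terminals).
Nodal analysis, taking node 3 as the 0 V reference.
Source V1 fixes V_0 = 10 V.
KCL at each unknown node (sum of currents leaving = 0; resistances in Ω):
  Node 1: (V_1 - 10)/75 + (V_1 - V_2)/110 + (V_1 - 0)/620 = 0
  Node 2: (V_2 - V_1)/110 + (V_2 - 0)/3000 = 0
Collecting terms (coefficients in siemens):
  0.02404·V_1 - 0.009091·V_2 = 0.1333
  0.009424·V_2 - 0.009091·V_1 = 0
Determinant D = (0.02404)(0.009424) - (-0.009091)(-0.009091) = 0.0001439
V_1 = [(0.1333)(0.009424) - (-0.009091)(0)]/D = 8.733 V
V_2 = [(0.02404)(0) - (0.1333)(-0.009091)]/D = 8.424 V
V_th = V_2 - V_3 = 8.424 - 0 = 8.424 V
Step 2 — R_th: zero the source — replace V1 by a short circuit (node 3 merges into node 0) — and find the resistance seen between A (node 2) and B (node 0).
Reduce the network between node 2 (A) and node 0 (B) by series/parallel combination:
  Rp1 = R1 ‖ R3 (parallel, both between nodes 0 and 1) = 1/(1/75 + 1/620) = 66.91 Ω
  Rs1 = R2 + Rp1 (series, joined only at node 1) = 110 + 66.91 = 176.9 Ω
  Rp2 = R4 ‖ Rs1 (parallel, both between nodes 0 and 2) = 1/(1/3000 + 1/176.9) = 167.1 Ω
R_th = 167.1 Ω

Final answer: V_th = 8.424 V, R_th = 167.1 Ω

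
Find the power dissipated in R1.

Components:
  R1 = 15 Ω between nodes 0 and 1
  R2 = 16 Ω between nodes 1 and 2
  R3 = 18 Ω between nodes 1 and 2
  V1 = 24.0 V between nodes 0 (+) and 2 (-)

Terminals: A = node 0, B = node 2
Nodal analysis, taking node 2 as the 0 V reference.
Source V1 fixes V_0 = 24 V.
KCL at each unknown node (sum of currents leaving = 0; resistances in Ω):
  Node 1: (V_1 - 24)/15 + (V_1 - 0)/16 + (V_1 - 0)/18 = 0
Collecting terms: 0.1847 × V_1 = 1.6  =>  V_1 = 8.662 V
I_R1 = (V_0 - V_1)/R1 = (24 - 8.662)/15 = 1.023 A
P_R1 = I_R1² × R1 = (1.023)² × 15 = 15.68 W

Final answer: 15.68 W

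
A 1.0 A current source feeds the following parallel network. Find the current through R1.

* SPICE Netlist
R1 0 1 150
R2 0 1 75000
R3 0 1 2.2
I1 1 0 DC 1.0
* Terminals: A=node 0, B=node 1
All resistors sit directly between nodes 0 and 1, so they are in parallel and share one voltage V; the full source current 1 A splits among them.
1/R_par = 1/150 + 1/75000 + 1/2.2 = 0.4612 S  =>  R_par = 2.168 Ω
V = I × R_par = 1 × 2.168 = 2.168 V
I_R1 = V/R1 = 2.168/150 = 0.01445 A

Final answer: 0.01445 A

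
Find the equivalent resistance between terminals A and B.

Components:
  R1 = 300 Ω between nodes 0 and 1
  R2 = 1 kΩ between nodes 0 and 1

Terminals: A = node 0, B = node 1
Reduce the network between node 0 (A) and node 1 (B) by series/parallel combination:
  Rp1 = R1 ‖ R2 (parallel, both between nodes 0 and 1) = 1/(1/300 + 1/1000) = 230.8 Ω
R_eq = 230.8 Ω

Final answer: 230.8 Ω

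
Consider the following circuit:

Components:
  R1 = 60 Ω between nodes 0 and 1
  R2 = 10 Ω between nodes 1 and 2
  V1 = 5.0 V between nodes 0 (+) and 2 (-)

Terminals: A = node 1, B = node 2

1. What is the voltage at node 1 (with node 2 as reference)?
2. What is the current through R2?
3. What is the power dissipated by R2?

Nodal analysis, taking node 2 as the 0 V reference.
Source V1 fixes V_0 = 5 V.
KCL at each unknown node (sum of currents leaving = 0; resistances in Ω):
  Node 1: (V_1 - 5)/60 + (V_1 - 0)/10 = 0
Collecting terms: 0.1167 × V_1 = 0.08333  =>  V_1 = 0.7143 V
Part 1:
  Read off the nodal solution: V_1 = 0.7143 V
Part 2:
  I_R2 = (V_1 - V_2)/R2 = (0.7143 - 0)/10 = 0.07143 A
  Magnitude: I_R2 = 0.07143 A
Part 3:
  I_R2 = (V_1 - V_2)/R2 = (0.7143 - 0)/10 = 0.07143 A
  P_R2 = I_R2² × R2 = (0.07143)² × 10 = 0.05102 W

Final answers:
1. V_1 = 0.7143 V
2. I_R2 = 0.07143 A
3. P_R2 = 0.05102 W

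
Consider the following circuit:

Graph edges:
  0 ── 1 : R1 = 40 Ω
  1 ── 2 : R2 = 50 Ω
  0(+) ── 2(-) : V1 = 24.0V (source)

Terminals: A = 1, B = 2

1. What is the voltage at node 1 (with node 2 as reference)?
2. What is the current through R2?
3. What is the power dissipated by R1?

Nodal analysis, taking node 2 as the 0 V reference.
Source V1 fixes V_0 = 24 V.
KCL at each unknown node (sum of currents leaving = 0; resistances in Ω):
  Node 1: (V_1 - 24)/40 + (V_1 - 0)/50 = 0
Collecting terms: 0.045 × V_1 = 0.6  =>  V_1 = 13.33 V
Part 1:
  Read off the nodal solution: V_1 = 13.33 V
Part 2:
  I_R2 = (V_1 - V_2)/R2 = (13.33 - 0)/50 = 0.2667 A
  Magnitude: I_R2 = 0.2667 A
Part 3:
  I_R1 = (V_0 - V_1)/R1 = (24 - 13.33)/40 = 0.2667 A
  P_R1 = I_R1² × R1 = (0.2667)² × 40 = 2.844 W

Final answers:
1. V_1 = 13.33 V
2. I_R2 = 0.2667 A
3. P_R1 = 2.844 W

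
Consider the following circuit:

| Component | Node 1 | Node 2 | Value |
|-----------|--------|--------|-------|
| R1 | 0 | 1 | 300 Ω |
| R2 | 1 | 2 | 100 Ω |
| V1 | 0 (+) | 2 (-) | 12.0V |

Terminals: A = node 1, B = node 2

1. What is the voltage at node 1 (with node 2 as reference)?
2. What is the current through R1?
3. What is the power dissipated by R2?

Nodal analysis, taking node 2 as the 0 V reference.
Source V1 fixes V_0 = 12 V.
KCL at each unknown node (sum of currents leaving = 0; resistances in Ω):
  Node 1: (V_1 - 12)/300 + (V_1 - 0)/100 = 0
Collecting terms: 0.01333 × V_1 = 0.04  =>  V_1 = 3 V
Part 1:
  Read off the nodal solution: V_1 = 3 V
Part 2:
  I_R1 = (V_0 - V_1)/R1 = (12 - 3)/300 = 0.03 A
  Magnitude: I_R1 = 0.03 A
Part 3:
  I_R2 = (V_1 - V_2)/R2 = (3 - 0)/100 = 0.03 A
  P_R2 = I_R2² × R2 = (0.03)² × 100 = 0.09 W

Final answers:
1. V_1 = 3 V
2. I_R1 = 0.03 A
3. P_R2 = 0.09 W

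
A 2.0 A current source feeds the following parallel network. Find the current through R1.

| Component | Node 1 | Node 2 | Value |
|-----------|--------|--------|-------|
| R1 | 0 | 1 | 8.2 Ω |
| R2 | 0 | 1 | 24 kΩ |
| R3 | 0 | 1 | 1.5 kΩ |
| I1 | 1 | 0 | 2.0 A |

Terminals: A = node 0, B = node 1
All resistors sit directly between nodes 0 and 1, so they are in parallel and share one voltage V; the full source current 2 A splits among them.
1/R_par = 1/8.2 + 1/24000 + 1/1500 = 0.1227 S  =>  R_par = 8.153 Ω
V = I × R_par = 2 × 8.153 = 16.31 V
I_R1 = V/R1 = 16.31/8.2 = 1.988 A

Final answer: 1.988 A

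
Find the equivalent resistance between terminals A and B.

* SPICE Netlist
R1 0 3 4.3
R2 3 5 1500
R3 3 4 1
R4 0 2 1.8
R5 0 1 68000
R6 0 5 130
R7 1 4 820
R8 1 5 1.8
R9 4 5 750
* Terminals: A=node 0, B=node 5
The network is not a plain series/parallel combination. Inject a 1 A test current into terminal A (node 0) and return it from terminal B (node 5); then R_eq = V_A / (1 A).
Nodal analysis, taking node 5 as the 0 V reference.
Current source I_test pushes 1 A into node 0 and draws it out of node 5.
KCL at each unknown node (sum of currents leaving = 0; resistances in Ω):
  Node 0: (V_0 - V_3)/4.3 + (V_0 - V_2)/1.8 + (V_0 - V_1)/68000 + (V_0 - 0)/130 - 1 = 0
  Node 1: (V_1 - V_0)/68000 + (V_1 - V_4)/820 + (V_1 - 0)/1.8 = 0
  Node 2: (V_2 - V_0)/1.8 = 0
  Node 3: (V_3 - V_0)/4.3 + (V_3 - 0)/1500 + (V_3 - V_4)/1 = 0
  Node 4: (V_4 - V_1)/820 + (V_4 - V_3)/1 + (V_4 - 0)/750 = 0
Collecting terms (coefficients in siemens):
  0.7958·V_0 - 0.00001471·V_1 - 0.5556·V_2 - 0.2326·V_3 = 1
  0.5568·V_1 - 0.00001471·V_0 - 0.00122·V_4 = 0
  0.5556·V_2 - 0.5556·V_0 = 0
  1.233·V_3 - 0.2326·V_0 - 1·V_4 = 0
  1.003·V_4 - 0.00122·V_1 - 1·V_3 = 0
Solving these 5 simultaneous equations (Gaussian elimination) gives:
  V_0 = 91.97 V, V_1 = 0.2006 V, V_2 = 91.97 V, V_3 = 90.71 V
  V_4 = 90.48 V
R_eq = V_0 / 1 A = 91.97 Ω

Final answer: 91.97 Ω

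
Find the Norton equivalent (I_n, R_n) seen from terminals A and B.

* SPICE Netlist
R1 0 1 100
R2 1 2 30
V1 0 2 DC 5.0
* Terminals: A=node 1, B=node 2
Find the Thévenin equivalent first; then I_n = V_th/R_th and R_n = R_th.
Step 1 — V_th is the open-circuit voltage V_A - V_B (nothing connected across the terminals).
Nodal analysis, taking node 2 as the 0 V reference.
Source V1 fixes V_0 = 5 V.
KCL at each unknown node (sum of currents leaving = 0; resistances in Ω):
  Node 1: (V_1 - 5)/100 + (V_1 - 0)/30 = 0
Collecting terms: 0.04333 × V_1 = 0.05  =>  V_1 = 1.154 V
V_th = V_1 - V_2 = 1.154 - 0 = 1.154 V
Step 2 — R_th: zero the source — replace V1 by a short circuit (node 2 merges into node 0) — and find the resistance seen between A (node 1) and B (node 0).
Reduce the network between node 1 (A) and node 0 (B) by series/parallel combination:
  Rp1 = R1 ‖ R2 (parallel, both between nodes 0 and 1) = 1/(1/100 + 1/30) = 23.08 Ω
R_th = 23.08 Ω
I_n = V_th/R_th = 1.154/23.08 = 0.05 A, and R_n = R_th = 23.08 Ω

Final answer: I_n = 0.05 A, R_n = 23.08 Ω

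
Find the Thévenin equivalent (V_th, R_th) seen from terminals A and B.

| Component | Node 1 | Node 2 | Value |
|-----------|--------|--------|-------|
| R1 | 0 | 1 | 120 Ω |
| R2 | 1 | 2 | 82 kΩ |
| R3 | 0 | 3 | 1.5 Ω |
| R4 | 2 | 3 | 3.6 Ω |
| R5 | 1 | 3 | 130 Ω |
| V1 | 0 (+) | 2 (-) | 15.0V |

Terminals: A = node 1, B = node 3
Step 1 — V_th is the open-circuit voltage V_A - V_B (nothing connected across the terminals).
Nodal analysis, taking node 2 as the 0 V reference.
Source V1 fixes V_0 = 15 V.
KCL at each unknown node (sum of currents leaving = 0; resistances in Ω):
  Node 1: (V_1 - 15)/120 + (V_1 - 0)/82000 + (V_1 - V_3)/130 = 0
  Node 3: (V_3 - 15)/1.5 + (V_3 - 0)/3.6 + (V_3 - V_1)/130 = 0
Collecting terms (coefficients in siemens):
  0.01604·V_1 - 0.007692·V_3 = 0.125
  0.9521·V_3 - 0.007692·V_1 = 10
Determinant D = (0.01604)(0.9521) - (-0.007692)(-0.007692) = 0.01521
V_1 = [(0.125)(0.9521) - (-0.007692)(10)]/D = 12.88 V
V_3 = [(0.01604)(10) - (0.125)(-0.007692)]/D = 10.61 V
V_th = V_1 - V_3 = 12.88 - 10.61 = 2.275 V
Step 2 — R_th: zero the source — replace V1 by a short circuit (node 2 merges into node 0) — and find the resistance seen between A (node 1) and B (node 3).
Reduce the network between node 1 (A) and node 3 (B) by series/parallel combination:
  Rp1 = R1 ‖ R2 (parallel, both between nodes 0 and 1) = 1/(1/120 + 1/82000) = 119.8 Ω
  Rp2 = R3 ‖ R4 (parallel, both between nodes 0 and 3) = 1/(1/1.5 + 1/3.6) = 1.059 Ω
  Rs1 = Rp1 + Rp2 (series, joined only at node 0) = 119.8 + 1.059 = 120.9 Ω
  Rp3 = R5 ‖ Rs1 (parallel, both between nodes 1 and 3) = 1/(1/130 + 1/120.9) = 62.64 Ω
R_th = 62.64 Ω

Final answer: V_th = 2.275 V, R_th = 62.64 Ω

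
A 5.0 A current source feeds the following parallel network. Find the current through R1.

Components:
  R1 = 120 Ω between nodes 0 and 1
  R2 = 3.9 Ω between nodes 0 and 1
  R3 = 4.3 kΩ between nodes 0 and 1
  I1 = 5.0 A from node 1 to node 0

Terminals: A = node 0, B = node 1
All resistors sit directly between nodes 0 and 1, so they are in parallel and share one voltage V; the full source current 5 A splits among them.
1/R_par = 1/120 + 1/3.9 + 1/4300 = 0.265 S  =>  R_par = 3.774 Ω
V = I × R_par = 5 × 3.774 = 18.87 V
I_R1 = V/R1 = 18.87/120 = 0.1572 A

Final answer: 0.1572 A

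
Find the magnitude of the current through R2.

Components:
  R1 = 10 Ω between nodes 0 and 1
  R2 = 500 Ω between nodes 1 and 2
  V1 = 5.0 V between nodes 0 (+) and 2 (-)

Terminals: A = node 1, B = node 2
Nodal analysis, taking node 2 as the 0 V reference.
Source V1 fixes V_0 = 5 V.
KCL at each unknown node (sum of currents leaving = 0; resistances in Ω):
  Node 1: (V_1 - 5)/10 + (V_1 - 0)/500 = 0
Collecting terms: 0.102 × V_1 = 0.5  =>  V_1 = 4.902 V
I_R2 = (V_1 - V_2)/R2 = (4.902 - 0)/500 = 0.009804 A
|I_R2| = 0.009804 A

Final answer: |I_R2| = 0.009804 A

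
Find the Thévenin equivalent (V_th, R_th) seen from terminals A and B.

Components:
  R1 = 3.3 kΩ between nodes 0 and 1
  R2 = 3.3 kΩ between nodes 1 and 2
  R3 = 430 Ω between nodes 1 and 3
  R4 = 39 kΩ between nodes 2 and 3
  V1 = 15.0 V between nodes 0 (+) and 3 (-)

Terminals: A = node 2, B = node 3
Step 1 — V_th is the open-circuit voltage V_A - V_B (nothing connected across the terminals).
Nodal analysis, taking node 3 as the 0 V reference.
Source V1 fixes V_0 = 15 V.
KCL at each unknown node (sum of currents leaving = 0; resistances in Ω):
  Node 1: (V_1 - 15)/3300 + (V_1 - V_2)/3300 + (V_1 - 0)/430 = 0
  Node 2: (V_2 - V_1)/3300 + (V_2 - 0)/39000 = 0
Collecting terms (coefficients in siemens):
  0.002932·V_1 - 0.000303·V_2 = 0.004545
  0.0003287·V_2 - 0.000303·V_1 = 0
Determinant D = (0.002932)(0.0003287) - (-0.000303)(-0.000303) = 0.0000008717
V_1 = [(0.004545)(0.0003287) - (-0.000303)(0)]/D = 1.714 V
V_2 = [(0.002932)(0) - (0.004545)(-0.000303)]/D = 1.58 V
V_th = V_2 - V_3 = 1.58 - 0 = 1.58 V
Step 2 — R_th: zero the source — replace V1 by a short circuit (node 3 merges into node 0) — and find the resistance seen between A (node 2) and B (node 0).
Reduce the network between node 2 (A) and node 0 (B) by series/parallel combination:
  Rp1 = R1 ‖ R3 (parallel, both between nodes 0 and 1) = 1/(1/3300 + 1/430) = 380.4 Ω
  Rs1 = R2 + Rp1 (series, joined only at node 1) = 3300 + 380.4 = 3680 Ω
  Rp2 = R4 ‖ Rs1 (parallel, both between nodes 0 and 2) = 1/(1/39000 + 1/3680) = 3363 Ω
R_th = 3.363 kΩ

Final answer: V_th = 1.58 V, R_th = 3.363 kΩ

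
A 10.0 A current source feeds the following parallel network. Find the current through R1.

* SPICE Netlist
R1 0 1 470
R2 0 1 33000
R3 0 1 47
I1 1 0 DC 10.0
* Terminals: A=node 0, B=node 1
All resistors sit directly between nodes 0 and 1, so they are in parallel and share one voltage V; the full source current 10 A splits among them.
1/R_par = 1/470 + 1/33000 + 1/47 = 0.02343 S  =>  R_par = 42.67 Ω
V = I × R_par = 10 × 42.67 = 426.7 V
I_R1 = V/R1 = 426.7/470 = 0.9079 A

Final answer: 0.9079 A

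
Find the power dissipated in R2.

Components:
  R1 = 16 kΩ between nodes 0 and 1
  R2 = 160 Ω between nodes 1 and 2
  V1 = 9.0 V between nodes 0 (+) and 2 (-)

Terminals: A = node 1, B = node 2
Nodal analysis, taking node 2 as the 0 V reference.
Source V1 fixes V_0 = 9 V.
KCL at each unknown node (sum of currents leaving = 0; resistances in Ω):
  Node 1: (V_1 - 9)/16000 + (V_1 - 0)/160 = 0
Collecting terms: 0.006313 × V_1 = 0.0005625  =>  V_1 = 0.08911 V
I_R2 = (V_1 - V_2)/R2 = (0.08911 - 0)/160 = 0.0005569 A
P_R2 = I_R2² × R2 = (0.0005569)² × 160 = 0.00004963 W

Final answer: 4.963e-05 W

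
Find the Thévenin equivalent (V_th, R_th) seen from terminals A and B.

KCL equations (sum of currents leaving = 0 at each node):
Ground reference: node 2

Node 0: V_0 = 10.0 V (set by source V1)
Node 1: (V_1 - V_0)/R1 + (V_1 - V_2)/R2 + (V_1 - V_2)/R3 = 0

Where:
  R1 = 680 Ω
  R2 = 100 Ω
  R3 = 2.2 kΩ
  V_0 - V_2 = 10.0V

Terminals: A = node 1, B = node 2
Step 1 — V_th is the open-circuit voltage V_A - V_B (nothing connected across the terminals).
Nodal analysis, taking node 2 as the 0 V reference.
Source V1 fixes V_0 = 10 V.
KCL at each unknown node (sum of currents leaving = 0; resistances in Ω):
  Node 1: (V_1 - 10)/680 + (V_1 - 0)/100 + (V_1 - 0)/2200 = 0
Collecting terms: 0.01193 × V_1 = 0.01471  =>  V_1 = 1.233 V
V_th = V_1 - V_2 = 1.233 - 0 = 1.233 V
Step 2 — R_th: zero the source — replace V1 by a short circuit (node 2 merges into node 0) — and find the resistance seen between A (node 1) and B (node 0).
Reduce the network between node 1 (A) and node 0 (B) by series/parallel combination:
  Rp1 = R1 ‖ R2 ‖ R3 (parallel, all between nodes 0 and 1) = 1/(1/680 + 1/100 + 1/2200) = 83.86 Ω
R_th = 83.86 Ω

Final answer: V_th = 1.233 V, R_th = 83.86 Ω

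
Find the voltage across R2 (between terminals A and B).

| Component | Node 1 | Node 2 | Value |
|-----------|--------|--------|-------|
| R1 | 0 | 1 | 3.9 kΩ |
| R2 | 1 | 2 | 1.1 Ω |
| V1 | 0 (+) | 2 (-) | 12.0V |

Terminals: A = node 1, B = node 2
R1 and R2 are in series across V1 (node 0 → node 1 → node 2), and the output A–B is taken across R2, so this is a voltage divider.
Series current: I = V1/(R1 + R2) = 12/(3900 + 1.1) = 12/3901 = 0.003076 A
V_R2 = I × R2 = V1 × R2/(R1 + R2) = 12 × 1.1/3901 = 0.003384 V

Final answer: 0.003384 V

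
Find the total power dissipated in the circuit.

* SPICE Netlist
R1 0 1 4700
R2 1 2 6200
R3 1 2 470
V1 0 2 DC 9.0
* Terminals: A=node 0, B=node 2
Nodal analysis, taking node 2 as the 0 V reference.
Source V1 fixes V_0 = 9 V.
KCL at each unknown node (sum of currents leaving = 0; resistances in Ω):
  Node 1: (V_1 - 9)/4700 + (V_1 - 0)/6200 + (V_1 - 0)/470 = 0
Collecting terms: 0.002502 × V_1 = 0.001915  =>  V_1 = 0.7654 V
Power in each resistor, P = (ΔV)²/R:
  P_R1 = (9 - 0.7654)²/4700 = 0.01443 W
  P_R2 = (0.7654 - 0)²/6200 = 0.0000945 W
  P_R3 = (0.7654 - 0)²/470 = 0.001247 W
P_total = P_R1 + P_R2 + P_R3 = 0.01577 W

Final answer: 0.01577 W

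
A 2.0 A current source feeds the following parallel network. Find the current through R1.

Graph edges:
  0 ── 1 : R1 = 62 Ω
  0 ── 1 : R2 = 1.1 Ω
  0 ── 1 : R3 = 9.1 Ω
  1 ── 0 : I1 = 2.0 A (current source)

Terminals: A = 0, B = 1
All resistors sit directly between nodes 0 and 1, so they are in parallel and share one voltage V; the full source current 2 A splits among them.
1/R_par = 1/62 + 1/1.1 + 1/9.1 = 1.035 S  =>  R_par = 0.9661 Ω
V = I × R_par = 2 × 0.9661 = 1.932 V
I_R1 = V/R1 = 1.932/62 = 0.03116 A

Final answer: 0.03116 A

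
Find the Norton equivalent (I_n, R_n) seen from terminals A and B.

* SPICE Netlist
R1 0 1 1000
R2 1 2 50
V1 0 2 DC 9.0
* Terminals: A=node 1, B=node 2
Find the Thévenin equivalent first; then I_n = V_th/R_th and R_n = R_th.
Step 1 — V_th is the open-circuit voltage V_A - V_B (nothing connected across the terminals).
Nodal analysis, taking node 2 as the 0 V reference.
Source V1 fixes V_0 = 9 V.
KCL at each unknown node (sum of currents leaving = 0; resistances in Ω):
  Node 1: (V_1 - 9)/1000 + (V_1 - 0)/50 = 0
Collecting terms: 0.021 × V_1 = 0.009  =>  V_1 = 0.4286 V
V_th = V_1 - V_2 = 0.4286 - 0 = 0.4286 V
Step 2 — R_th: zero the source — replace V1 by a short circuit (node 2 merges into node 0) — and find the resistance seen between A (node 1) and B (node 0).
Reduce the network between node 1 (A) and node 0 (B) by series/parallel combination:
  Rp1 = R1 ‖ R2 (parallel, both between nodes 0 and 1) = 1/(1/1000 + 1/50) = 47.62 Ω
R_th = 47.62 Ω
I_n = V_th/R_th = 0.4286/47.62 = 0.009 A, and R_n = R_th = 47.62 Ω

Final answer: I_n = 0.009 A, R_n = 47.62 Ω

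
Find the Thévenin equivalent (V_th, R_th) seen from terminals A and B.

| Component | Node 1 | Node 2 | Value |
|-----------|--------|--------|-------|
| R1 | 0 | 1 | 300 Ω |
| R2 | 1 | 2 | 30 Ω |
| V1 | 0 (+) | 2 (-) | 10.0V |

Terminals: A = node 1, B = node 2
Step 1 — V_th is the open-circuit voltage V_A - V_B (nothing connected across the terminals).
Nodal analysis, taking node 2 as the 0 V reference.
Source V1 fixes V_0 = 10 V.
KCL at each unknown node (sum of currents leaving = 0; resistances in Ω):
  Node 1: (V_1 - 10)/300 + (V_1 - 0)/30 = 0
Collecting terms: 0.03667 × V_1 = 0.03333  =>  V_1 = 0.9091 V
V_th = V_1 - V_2 = 0.9091 - 0 = 0.9091 V
Step 2 — R_th: zero the source — replace V1 by a short circuit (node 2 merges into node 0) — and find the resistance seen between A (node 1) and B (node 0).
Reduce the network between node 1 (A) and node 0 (B) by series/parallel combination:
  Rp1 = R1 ‖ R2 (parallel, both between nodes 0 and 1) = 1/(1/300 + 1/30) = 27.27 Ω
R_th = 27.27 Ω

Final answer: V_th = 0.9091 V, R_th = 27.27 Ω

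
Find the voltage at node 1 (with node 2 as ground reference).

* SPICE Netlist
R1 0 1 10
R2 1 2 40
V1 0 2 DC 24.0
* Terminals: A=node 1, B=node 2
Nodal analysis, taking node 2 as the 0 V reference.
Source V1 fixes V_0 = 24 V.
KCL at each unknown node (sum of currents leaving = 0; resistances in Ω):
  Node 1: (V_1 - 24)/10 + (V_1 - 0)/40 = 0
Collecting terms: 0.125 × V_1 = 2.4  =>  V_1 = 19.2 V
The requested potential is V_1 = 19.2 V.

Final answer: V_1 = 19.2 V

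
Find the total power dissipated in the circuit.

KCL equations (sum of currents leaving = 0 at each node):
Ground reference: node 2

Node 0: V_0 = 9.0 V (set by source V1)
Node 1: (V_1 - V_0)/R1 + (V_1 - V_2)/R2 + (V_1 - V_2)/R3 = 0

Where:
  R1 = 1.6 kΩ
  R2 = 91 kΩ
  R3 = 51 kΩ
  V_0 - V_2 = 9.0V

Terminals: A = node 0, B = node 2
Nodal analysis, taking node 2 as the 0 V reference.
Source V1 fixes V_0 = 9 V.
KCL at each unknown node (sum of currents leaving = 0; resistances in Ω):
  Node 1: (V_1 - 9)/1600 + (V_1 - 0)/91000 + (V_1 - 0)/51000 = 0
Collecting terms: 0.0006556 × V_1 = 0.005625  =>  V_1 = 8.58 V
Power in each resistor, P = (ΔV)²/R:
  P_R1 = (9 - 8.58)²/1600 = 0.0001103 W
  P_R2 = (8.58 - 0)²/91000 = 0.000809 W
  P_R3 = (8.58 - 0)²/51000 = 0.001443 W
P_total = P_R1 + P_R2 + P_R3 = 0.002363 W

Final answer: 0.002363 W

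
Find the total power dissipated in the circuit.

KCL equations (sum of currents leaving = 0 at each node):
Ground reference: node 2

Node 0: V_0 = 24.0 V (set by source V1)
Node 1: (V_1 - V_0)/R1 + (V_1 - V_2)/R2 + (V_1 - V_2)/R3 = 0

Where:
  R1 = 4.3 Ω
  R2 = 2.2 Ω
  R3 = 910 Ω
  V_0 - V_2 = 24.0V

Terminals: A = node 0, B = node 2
Nodal analysis, taking node 2 as the 0 V reference.
Source V1 fixes V_0 = 24 V.
KCL at each unknown node (sum of currents leaving = 0; resistances in Ω):
  Node 1: (V_1 - 24)/4.3 + (V_1 - 0)/2.2 + (V_1 - 0)/910 = 0
Collecting terms: 0.6882 × V_1 = 5.581  =>  V_1 = 8.11 V
Power in each resistor, P = (ΔV)²/R:
  P_R1 = (24 - 8.11)²/4.3 = 58.72 W
  P_R2 = (8.11 - 0)²/2.2 = 29.9 W
  P_R3 = (8.11 - 0)²/910 = 0.07228 W
P_total = P_R1 + P_R2 + P_R3 = 88.69 W

Final answer: 88.69 W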